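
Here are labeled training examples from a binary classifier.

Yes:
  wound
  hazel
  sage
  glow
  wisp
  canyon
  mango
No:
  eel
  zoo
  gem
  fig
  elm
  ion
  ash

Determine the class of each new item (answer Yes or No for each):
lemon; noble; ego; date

Yes, Yes, No, Yes

The classifier is using: length ≥ 4.
lemon → length 5 → Yes. noble → length 5 → Yes. ego → length 3 → No. date → length 4 → Yes.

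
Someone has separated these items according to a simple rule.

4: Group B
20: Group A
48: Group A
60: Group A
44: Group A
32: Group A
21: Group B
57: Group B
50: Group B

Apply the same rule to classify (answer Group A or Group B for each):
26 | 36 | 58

Group B, Group A, Group B

Rule: multiple of 4 AND at least 20. This holds for each 'Group A' example and fails for each 'Group B' one.
26: 26 = 4·6 + 2, 26 ≥ 20 — doesn't match, so Group B.
36: 36 = 4·9, 36 ≥ 20 — matches, so Group A.
58: 58 = 4·14 + 2, 58 ≥ 20 — doesn't match, so Group B.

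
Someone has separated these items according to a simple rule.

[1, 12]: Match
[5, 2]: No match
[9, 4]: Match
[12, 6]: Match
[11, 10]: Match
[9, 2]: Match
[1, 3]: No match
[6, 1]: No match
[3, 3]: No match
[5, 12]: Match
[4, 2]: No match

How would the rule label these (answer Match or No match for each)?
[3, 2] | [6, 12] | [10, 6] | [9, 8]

No match, Match, Match, Match

One predicate separates the groups cleanly: sum ≥ 11.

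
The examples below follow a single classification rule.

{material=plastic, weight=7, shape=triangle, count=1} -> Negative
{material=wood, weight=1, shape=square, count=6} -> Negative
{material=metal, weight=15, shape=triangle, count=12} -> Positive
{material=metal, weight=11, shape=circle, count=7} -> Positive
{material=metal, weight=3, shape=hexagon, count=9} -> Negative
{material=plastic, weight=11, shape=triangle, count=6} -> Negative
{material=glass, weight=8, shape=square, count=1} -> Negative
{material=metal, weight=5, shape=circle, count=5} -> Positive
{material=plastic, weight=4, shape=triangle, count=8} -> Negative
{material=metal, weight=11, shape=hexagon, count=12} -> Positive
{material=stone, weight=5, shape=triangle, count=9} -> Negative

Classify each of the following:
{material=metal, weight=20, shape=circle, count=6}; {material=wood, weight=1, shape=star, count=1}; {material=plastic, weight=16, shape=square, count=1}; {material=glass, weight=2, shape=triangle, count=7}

The simplest hypothesis consistent with all the labels is: material is metal AND weight ≥ 4.
{material=metal, weight=20, shape=circle, count=6}: Positive (material is metal, weight = 20). {material=wood, weight=1, shape=star, count=1}: Negative (material is wood, weight = 1). {material=plastic, weight=16, shape=square, count=1}: Negative (material is plastic, weight = 16). {material=glass, weight=2, shape=triangle, count=7}: Negative (material is glass, weight = 2).

Positive, Negative, Negative, Negative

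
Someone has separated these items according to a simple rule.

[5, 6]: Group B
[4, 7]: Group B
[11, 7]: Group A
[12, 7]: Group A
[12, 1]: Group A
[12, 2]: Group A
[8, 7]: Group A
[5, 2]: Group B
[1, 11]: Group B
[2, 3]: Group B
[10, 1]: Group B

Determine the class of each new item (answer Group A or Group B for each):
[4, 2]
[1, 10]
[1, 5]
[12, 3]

A rule that fits every label: sum ≥ 13 — true of each 'Group A' example, false of each 'Group B' one.

Group B, Group B, Group B, Group A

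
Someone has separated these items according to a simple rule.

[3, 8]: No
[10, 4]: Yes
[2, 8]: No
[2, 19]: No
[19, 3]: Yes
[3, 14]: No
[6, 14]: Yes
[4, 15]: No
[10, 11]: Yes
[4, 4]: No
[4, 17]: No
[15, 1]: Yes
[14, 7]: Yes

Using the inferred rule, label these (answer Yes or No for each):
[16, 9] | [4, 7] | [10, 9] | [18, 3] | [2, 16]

A rule that fits every label: first ≥ 6 — true of each 'Yes' example, false of each 'No' one.

Yes, No, Yes, Yes, No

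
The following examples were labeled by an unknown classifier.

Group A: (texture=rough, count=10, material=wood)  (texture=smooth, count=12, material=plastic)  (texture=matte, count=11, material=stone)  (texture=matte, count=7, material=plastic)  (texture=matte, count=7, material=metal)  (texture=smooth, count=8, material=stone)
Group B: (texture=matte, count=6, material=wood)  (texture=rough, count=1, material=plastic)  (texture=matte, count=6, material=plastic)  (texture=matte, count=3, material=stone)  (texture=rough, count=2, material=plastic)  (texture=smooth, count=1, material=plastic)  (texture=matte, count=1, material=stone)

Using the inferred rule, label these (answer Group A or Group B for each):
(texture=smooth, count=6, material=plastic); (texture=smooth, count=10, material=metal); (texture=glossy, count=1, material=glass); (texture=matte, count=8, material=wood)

The rule appears to be: count ≥ 7.

Group B, Group A, Group B, Group A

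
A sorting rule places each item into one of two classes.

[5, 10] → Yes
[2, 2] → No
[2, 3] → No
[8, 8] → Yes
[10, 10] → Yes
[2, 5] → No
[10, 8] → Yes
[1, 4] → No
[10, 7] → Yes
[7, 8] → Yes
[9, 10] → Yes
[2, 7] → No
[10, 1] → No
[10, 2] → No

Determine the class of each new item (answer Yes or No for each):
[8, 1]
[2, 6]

No, No

The pattern is that an item is 'Yes' exactly when: sum ≥ 15.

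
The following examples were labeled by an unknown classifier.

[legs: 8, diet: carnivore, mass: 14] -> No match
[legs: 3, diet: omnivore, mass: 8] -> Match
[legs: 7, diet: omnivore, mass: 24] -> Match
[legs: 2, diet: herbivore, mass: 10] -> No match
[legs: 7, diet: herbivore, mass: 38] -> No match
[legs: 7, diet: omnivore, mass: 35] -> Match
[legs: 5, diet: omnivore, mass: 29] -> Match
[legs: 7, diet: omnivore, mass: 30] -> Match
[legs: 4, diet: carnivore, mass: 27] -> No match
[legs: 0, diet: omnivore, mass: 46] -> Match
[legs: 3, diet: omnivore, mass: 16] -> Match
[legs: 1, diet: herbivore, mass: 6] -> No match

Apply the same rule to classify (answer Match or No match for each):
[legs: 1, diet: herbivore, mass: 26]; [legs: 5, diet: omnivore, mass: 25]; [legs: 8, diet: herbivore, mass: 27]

No match, Match, No match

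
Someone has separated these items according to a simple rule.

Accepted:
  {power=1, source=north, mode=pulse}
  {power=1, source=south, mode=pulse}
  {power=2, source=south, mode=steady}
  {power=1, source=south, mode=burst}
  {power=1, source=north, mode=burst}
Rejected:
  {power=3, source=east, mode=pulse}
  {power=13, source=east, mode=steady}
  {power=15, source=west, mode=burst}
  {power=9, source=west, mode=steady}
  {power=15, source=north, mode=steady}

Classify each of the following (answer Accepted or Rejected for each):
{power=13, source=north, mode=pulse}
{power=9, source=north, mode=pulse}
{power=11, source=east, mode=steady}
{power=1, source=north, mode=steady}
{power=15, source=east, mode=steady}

The simplest hypothesis consistent with all the labels is: power ≤ 2.

Rejected, Rejected, Rejected, Accepted, Rejected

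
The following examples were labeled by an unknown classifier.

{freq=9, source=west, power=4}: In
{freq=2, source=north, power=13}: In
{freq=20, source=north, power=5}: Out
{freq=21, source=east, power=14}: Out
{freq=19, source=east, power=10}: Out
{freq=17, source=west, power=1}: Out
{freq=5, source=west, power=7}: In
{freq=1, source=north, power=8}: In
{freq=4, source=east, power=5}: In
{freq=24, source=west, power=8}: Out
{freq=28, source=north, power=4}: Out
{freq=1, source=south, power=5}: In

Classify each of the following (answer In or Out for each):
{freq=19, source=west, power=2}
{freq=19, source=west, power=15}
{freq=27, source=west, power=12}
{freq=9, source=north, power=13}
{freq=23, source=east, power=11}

The simplest hypothesis consistent with all the labels is: freq ≤ 9.
Out: {freq=19, source=west, power=2}, since freq = 19. Out: {freq=19, source=west, power=15}, since freq = 19. Out: {freq=27, source=west, power=12}, since freq = 27. In: {freq=9, source=north, power=13}, since freq = 9. Out: {freq=23, source=east, power=11}, since freq = 23.

Out, Out, Out, In, Out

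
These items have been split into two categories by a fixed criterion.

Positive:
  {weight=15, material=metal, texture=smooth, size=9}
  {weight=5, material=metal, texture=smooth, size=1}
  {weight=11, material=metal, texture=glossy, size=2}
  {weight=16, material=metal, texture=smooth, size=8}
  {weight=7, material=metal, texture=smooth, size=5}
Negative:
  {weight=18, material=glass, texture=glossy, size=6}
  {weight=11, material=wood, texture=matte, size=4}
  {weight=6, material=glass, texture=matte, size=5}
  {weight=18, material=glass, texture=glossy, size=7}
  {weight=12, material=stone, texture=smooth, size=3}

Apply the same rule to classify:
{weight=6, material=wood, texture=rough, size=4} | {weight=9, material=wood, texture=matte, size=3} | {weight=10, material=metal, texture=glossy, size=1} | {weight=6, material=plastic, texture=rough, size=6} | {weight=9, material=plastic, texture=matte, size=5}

Negative, Negative, Positive, Negative, Negative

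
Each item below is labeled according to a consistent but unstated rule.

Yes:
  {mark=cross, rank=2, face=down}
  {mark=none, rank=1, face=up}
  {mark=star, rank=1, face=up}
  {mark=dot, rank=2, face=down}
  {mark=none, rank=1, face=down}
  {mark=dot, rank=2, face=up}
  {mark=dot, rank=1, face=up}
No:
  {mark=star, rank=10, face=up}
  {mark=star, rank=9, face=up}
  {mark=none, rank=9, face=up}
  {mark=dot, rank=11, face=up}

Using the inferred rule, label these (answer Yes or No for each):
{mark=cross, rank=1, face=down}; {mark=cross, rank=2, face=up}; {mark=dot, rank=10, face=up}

Rule: rank ≤ 2. This holds for each 'Yes' example and fails for each 'No' one.
{mark=cross, rank=1, face=down}: rank = 1 — checks out, so Yes.
{mark=cross, rank=2, face=up}: rank = 2 — checks out, so Yes.
{mark=dot, rank=10, face=up}: rank = 10 — does not fit, so No.

Yes, Yes, No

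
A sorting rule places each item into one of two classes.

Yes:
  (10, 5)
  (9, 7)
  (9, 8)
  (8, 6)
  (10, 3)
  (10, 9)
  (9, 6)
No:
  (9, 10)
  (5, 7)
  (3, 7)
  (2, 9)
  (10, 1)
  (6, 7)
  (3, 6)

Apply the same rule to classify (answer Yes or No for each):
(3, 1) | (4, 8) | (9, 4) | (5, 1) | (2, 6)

No, No, Yes, No, No

Rule: first > second AND sum ≥ 12. This holds for each 'Yes' example and fails for each 'No' one.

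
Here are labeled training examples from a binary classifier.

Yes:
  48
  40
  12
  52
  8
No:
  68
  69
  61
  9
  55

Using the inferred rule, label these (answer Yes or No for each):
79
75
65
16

'Yes' ⟺ even AND at most 52.
79: 79 is odd, 79 > 52, does not satisfy this → No. 75: 75 is odd, 75 > 52, does not satisfy this → No. 65: 65 is odd, 65 > 52, does not satisfy this → No. 16: 16 is even, 16 ≤ 52, checks out → Yes.

No, No, No, Yes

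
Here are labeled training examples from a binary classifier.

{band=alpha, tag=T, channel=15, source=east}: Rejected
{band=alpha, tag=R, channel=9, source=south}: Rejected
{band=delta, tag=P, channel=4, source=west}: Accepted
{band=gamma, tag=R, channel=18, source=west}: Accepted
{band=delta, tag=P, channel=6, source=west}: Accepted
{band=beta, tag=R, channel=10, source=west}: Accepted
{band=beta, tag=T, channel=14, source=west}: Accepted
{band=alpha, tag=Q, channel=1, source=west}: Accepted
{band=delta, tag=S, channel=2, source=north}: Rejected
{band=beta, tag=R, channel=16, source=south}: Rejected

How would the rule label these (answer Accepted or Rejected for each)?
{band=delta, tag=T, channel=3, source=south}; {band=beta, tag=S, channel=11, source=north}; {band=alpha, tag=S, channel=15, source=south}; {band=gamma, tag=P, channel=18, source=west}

The pattern is that an item is 'Accepted' exactly when: source is west.
{band=delta, tag=T, channel=3, source=south} — source is south, hence Rejected.
{band=beta, tag=S, channel=11, source=north} — source is north, hence Rejected.
{band=alpha, tag=S, channel=15, source=south} — source is south, hence Rejected.
{band=gamma, tag=P, channel=18, source=west} — source is west, hence Accepted.

Rejected, Rejected, Rejected, Accepted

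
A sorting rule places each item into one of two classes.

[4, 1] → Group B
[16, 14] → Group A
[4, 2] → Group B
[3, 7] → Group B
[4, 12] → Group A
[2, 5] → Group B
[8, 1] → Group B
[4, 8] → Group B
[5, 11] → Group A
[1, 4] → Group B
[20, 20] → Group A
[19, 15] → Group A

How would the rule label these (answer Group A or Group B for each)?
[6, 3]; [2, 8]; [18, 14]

Group B, Group B, Group A

The classifier is using: sum ≥ 16.
[6, 3]: 6+3 = 9 — doesn't match, so Group B. [2, 8]: 2+8 = 10 — doesn't match, so Group B. [18, 14]: 18+14 = 32 — qualifies, so Group A.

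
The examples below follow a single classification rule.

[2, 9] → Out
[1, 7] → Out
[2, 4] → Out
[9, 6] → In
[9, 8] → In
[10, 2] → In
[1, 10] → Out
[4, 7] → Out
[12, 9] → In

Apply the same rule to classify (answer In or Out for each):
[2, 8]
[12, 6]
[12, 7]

The common property of the 'In' items is: first > second. No 'Out' item has it.
[2, 8] → 2 < 8 → Out.
[12, 6] → 12 > 6 → In.
[12, 7] → 12 > 7 → In.

Out, In, In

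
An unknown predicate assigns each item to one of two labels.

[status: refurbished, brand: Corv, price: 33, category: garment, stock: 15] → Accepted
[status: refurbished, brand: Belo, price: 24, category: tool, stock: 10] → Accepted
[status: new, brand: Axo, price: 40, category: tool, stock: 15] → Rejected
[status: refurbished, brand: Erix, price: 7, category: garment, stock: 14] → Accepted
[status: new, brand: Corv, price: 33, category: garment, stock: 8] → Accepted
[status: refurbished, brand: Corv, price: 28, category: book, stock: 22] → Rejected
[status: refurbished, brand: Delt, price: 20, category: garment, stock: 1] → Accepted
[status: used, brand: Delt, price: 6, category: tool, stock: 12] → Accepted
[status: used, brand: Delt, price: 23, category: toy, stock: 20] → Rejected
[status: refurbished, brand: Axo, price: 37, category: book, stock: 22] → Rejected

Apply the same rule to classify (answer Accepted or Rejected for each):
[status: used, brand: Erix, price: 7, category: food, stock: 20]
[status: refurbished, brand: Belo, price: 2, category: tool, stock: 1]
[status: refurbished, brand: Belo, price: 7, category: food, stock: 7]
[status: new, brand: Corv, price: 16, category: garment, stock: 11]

Rejected, Accepted, Accepted, Accepted

One predicate separates the groups cleanly: price ≤ 33 AND stock ≤ 15.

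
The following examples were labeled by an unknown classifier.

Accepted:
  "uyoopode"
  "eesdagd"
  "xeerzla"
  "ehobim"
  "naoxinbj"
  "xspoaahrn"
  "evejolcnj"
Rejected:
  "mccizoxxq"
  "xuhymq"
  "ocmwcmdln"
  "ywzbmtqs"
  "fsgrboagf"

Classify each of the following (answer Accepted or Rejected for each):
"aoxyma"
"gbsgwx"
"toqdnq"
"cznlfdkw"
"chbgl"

'Accepted' ⟺ has ≥ 3 vowels.
"aoxyma": 3 vowels — meets the rule, so Accepted. "gbsgwx": 0 vowels — does not pass, so Rejected. "toqdnq": 1 vowel — does not pass, so Rejected. "cznlfdkw": 0 vowels — does not pass, so Rejected. "chbgl": 0 vowels — does not pass, so Rejected.

Accepted, Rejected, Rejected, Rejected, Rejected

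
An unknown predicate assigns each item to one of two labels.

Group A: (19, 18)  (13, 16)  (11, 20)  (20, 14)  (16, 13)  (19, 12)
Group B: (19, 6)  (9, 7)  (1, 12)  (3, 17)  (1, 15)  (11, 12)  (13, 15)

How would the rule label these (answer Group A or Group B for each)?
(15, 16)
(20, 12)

The rule appears to be: sum ≥ 29.
(15, 16) → 15+16 = 31 → Group A. (20, 12) → 20+12 = 32 → Group A.

Group A, Group A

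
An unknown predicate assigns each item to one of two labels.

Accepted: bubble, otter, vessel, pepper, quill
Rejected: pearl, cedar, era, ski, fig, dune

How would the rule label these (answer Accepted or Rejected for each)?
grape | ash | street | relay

Rejected, Rejected, Accepted, Rejected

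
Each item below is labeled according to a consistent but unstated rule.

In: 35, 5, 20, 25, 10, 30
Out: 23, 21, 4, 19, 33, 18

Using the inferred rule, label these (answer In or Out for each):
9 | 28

Out, Out

Checking candidate rules against both groups, what survives is: multiple of 5.
9 — 9 = 5·1 + 4, hence Out. 28 — 28 = 5·5 + 3, hence Out.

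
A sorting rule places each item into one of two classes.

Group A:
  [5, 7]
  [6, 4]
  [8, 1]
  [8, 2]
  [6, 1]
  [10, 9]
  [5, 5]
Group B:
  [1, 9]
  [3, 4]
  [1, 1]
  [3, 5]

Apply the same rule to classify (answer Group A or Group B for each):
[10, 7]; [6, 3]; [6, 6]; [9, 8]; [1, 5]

Group A, Group A, Group A, Group A, Group B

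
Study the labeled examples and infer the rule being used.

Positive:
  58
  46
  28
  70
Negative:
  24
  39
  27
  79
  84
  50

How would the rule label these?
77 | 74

Negative, Negative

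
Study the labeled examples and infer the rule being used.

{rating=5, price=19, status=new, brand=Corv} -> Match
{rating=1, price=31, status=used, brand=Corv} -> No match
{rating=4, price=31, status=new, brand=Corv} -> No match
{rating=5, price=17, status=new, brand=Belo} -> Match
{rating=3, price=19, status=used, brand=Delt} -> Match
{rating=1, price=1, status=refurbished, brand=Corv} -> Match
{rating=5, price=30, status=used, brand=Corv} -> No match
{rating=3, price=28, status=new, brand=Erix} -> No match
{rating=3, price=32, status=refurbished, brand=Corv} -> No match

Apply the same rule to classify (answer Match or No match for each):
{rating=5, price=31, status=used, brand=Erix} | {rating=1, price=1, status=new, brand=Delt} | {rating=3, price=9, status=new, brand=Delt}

Every 'Match' example satisfies: price ≤ 19. None of the 'No match' examples do.
No match: {rating=5, price=31, status=used, brand=Erix}, since price = 31.
Match: {rating=1, price=1, status=new, brand=Delt}, since price = 1.
Match: {rating=3, price=9, status=new, brand=Delt}, since price = 9.

No match, Match, Match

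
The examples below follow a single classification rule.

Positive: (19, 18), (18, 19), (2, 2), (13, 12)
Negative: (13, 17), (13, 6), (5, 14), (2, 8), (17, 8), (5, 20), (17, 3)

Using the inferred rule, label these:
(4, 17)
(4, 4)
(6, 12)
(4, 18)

Negative, Positive, Negative, Negative

'Positive' ⟺ |first − second| ≤ 1.
(4, 17): |4−17| = 13 — does not fit, so Negative.
(4, 4): |4−4| = 0 — fits, so Positive.
(6, 12): |6−12| = 6 — does not fit, so Negative.
(4, 18): |4−18| = 14 — does not fit, so Negative.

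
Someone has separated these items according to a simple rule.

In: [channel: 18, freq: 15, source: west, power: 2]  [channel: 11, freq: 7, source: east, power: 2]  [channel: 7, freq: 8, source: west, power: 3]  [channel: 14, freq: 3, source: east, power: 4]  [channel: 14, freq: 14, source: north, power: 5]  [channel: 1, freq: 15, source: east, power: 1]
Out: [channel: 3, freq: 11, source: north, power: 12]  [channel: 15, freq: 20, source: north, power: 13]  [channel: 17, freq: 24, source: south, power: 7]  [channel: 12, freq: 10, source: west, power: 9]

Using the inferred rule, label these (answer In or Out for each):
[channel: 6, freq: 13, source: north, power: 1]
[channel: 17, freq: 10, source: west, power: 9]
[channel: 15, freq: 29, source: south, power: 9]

Rule: power ≤ 5. This holds for each 'In' example and fails for each 'Out' one.
In: [channel: 6, freq: 13, source: north, power: 1], since power = 1. Out: [channel: 17, freq: 10, source: west, power: 9], since power = 9. Out: [channel: 15, freq: 29, source: south, power: 9], since power = 9.

In, Out, Out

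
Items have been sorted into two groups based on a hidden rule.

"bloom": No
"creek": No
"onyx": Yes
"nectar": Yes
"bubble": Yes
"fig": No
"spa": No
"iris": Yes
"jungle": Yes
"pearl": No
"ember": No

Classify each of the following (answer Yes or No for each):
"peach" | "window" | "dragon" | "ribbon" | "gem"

Rule: even length. This holds for each 'Yes' example and fails for each 'No' one.
"peach" — length 5, hence No.
"window" — length 6, hence Yes.
"dragon" — length 6, hence Yes.
"ribbon" — length 6, hence Yes.
"gem" — length 3, hence No.

No, Yes, Yes, Yes, No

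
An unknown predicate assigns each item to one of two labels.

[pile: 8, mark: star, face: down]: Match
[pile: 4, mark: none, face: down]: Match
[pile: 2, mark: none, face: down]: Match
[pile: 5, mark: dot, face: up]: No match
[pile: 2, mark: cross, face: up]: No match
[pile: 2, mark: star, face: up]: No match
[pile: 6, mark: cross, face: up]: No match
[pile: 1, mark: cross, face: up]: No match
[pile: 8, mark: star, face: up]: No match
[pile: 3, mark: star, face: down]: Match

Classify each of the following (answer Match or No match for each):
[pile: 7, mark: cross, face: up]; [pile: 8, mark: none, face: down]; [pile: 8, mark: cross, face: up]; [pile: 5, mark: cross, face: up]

The distinguishing property — face is down — holds for all the 'Match' cases and none of the 'No match' cases.
[pile: 7, mark: cross, face: up] → face is up → No match. [pile: 8, mark: none, face: down] → face is down → Match. [pile: 8, mark: cross, face: up] → face is up → No match. [pile: 5, mark: cross, face: up] → face is up → No match.

No match, Match, No match, No match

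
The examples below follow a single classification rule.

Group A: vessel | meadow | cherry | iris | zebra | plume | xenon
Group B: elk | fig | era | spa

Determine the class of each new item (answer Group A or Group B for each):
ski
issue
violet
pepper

Group B, Group A, Group A, Group A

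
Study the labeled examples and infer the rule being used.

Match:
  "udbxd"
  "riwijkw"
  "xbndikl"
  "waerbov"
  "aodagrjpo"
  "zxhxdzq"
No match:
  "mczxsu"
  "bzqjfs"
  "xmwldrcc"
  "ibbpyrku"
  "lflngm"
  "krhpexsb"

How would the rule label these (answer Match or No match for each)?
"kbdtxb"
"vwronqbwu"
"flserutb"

The common property of the 'Match' items is: odd length. No 'No match' item has it.
No match: "kbdtxb", since length 6.
Match: "vwronqbwu", since length 9.
No match: "flserutb", since length 8.

No match, Match, No match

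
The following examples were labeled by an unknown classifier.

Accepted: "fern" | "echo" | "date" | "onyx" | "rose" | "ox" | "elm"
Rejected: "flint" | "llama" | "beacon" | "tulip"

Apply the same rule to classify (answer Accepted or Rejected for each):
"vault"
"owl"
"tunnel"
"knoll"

Rejected, Accepted, Rejected, Rejected

The common property of the 'Accepted' items is: length ≤ 4. No 'Rejected' item has it.
"vault": length 5 — fails this test, so Rejected.
"owl": length 3 — matches, so Accepted.
"tunnel": length 6 — fails this test, so Rejected.
"knoll": length 5 — fails this test, so Rejected.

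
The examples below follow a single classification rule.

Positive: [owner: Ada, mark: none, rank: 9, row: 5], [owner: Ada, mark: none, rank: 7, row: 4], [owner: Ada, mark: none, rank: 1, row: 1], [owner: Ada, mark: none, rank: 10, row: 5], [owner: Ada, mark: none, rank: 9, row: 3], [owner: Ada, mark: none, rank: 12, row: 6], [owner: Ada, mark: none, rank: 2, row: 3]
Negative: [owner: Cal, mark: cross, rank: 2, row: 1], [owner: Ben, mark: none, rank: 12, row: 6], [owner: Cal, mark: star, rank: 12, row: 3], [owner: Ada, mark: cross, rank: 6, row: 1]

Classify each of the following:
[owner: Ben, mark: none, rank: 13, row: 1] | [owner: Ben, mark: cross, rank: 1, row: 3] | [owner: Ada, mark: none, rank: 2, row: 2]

All 'Positive' examples share one property — mark is none AND owner is Ada — and every 'Negative' example lacks it.
[owner: Ben, mark: none, rank: 13, row: 1] → mark is none, owner is Ben → Negative.
[owner: Ben, mark: cross, rank: 1, row: 3] → mark is cross, owner is Ben → Negative.
[owner: Ada, mark: none, rank: 2, row: 2] → mark is none, owner is Ada → Positive.

Negative, Negative, Positive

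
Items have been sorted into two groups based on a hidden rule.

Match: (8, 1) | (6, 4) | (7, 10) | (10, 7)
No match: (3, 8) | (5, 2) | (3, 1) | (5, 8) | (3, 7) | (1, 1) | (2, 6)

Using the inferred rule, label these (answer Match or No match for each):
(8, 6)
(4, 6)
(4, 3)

Match, No match, No match

The simplest hypothesis consistent with all the labels is: first ≥ 6.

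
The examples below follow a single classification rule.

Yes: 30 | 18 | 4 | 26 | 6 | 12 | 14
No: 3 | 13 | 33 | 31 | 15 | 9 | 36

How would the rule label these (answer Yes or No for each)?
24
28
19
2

Yes, Yes, No, Yes

The rule appears to be: even AND at most 30.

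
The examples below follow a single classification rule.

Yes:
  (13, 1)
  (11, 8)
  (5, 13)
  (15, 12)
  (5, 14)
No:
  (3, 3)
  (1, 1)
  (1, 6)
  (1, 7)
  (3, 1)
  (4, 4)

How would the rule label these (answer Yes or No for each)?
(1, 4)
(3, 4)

No, No

The simplest hypothesis consistent with all the labels is: sum ≥ 14.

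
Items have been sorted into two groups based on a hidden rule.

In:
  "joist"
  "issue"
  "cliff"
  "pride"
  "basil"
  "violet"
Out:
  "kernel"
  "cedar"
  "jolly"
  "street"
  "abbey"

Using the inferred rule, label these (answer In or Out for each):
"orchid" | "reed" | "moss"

In, Out, Out

'In' ⟺ contains 'i'.
"orchid": has 'i', fits → In.
"reed": no 'i', doesn't qualify → Out.
"moss": no 'i', doesn't qualify → Out.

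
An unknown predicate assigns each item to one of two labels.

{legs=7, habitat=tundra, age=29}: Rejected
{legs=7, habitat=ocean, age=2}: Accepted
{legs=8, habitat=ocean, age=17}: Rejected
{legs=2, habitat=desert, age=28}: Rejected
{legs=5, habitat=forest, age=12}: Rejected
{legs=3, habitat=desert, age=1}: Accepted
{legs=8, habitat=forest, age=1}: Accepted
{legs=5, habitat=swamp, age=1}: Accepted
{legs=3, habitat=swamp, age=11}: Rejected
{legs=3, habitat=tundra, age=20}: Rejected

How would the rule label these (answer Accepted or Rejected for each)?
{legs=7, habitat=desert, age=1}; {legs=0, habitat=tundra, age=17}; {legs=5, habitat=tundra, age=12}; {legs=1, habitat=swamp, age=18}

'Accepted' ⟺ age ≤ 2.
{legs=7, habitat=desert, age=1}: age = 1 — checks out, so Accepted. {legs=0, habitat=tundra, age=17}: age = 17 — lacks this property, so Rejected. {legs=5, habitat=tundra, age=12}: age = 12 — lacks this property, so Rejected. {legs=1, habitat=swamp, age=18}: age = 18 — lacks this property, so Rejected.

Accepted, Rejected, Rejected, Rejected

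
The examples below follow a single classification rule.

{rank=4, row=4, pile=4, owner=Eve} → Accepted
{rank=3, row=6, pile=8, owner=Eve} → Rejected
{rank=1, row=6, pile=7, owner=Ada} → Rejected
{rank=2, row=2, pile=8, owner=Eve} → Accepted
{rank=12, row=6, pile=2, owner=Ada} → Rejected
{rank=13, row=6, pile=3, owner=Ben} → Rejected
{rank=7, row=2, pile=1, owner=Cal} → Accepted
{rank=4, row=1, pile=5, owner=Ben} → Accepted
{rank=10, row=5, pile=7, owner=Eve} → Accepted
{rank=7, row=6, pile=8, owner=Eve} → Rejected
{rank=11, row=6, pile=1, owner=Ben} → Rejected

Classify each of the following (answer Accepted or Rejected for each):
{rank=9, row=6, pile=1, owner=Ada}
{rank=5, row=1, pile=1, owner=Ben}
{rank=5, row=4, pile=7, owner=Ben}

Rejected, Accepted, Accepted

Rule: row ≤ 5. This holds for each 'Accepted' example and fails for each 'Rejected' one.
{rank=9, row=6, pile=1, owner=Ada}: row = 6, doesn't match → Rejected.
{rank=5, row=1, pile=1, owner=Ben}: row = 1, fits → Accepted.
{rank=5, row=4, pile=7, owner=Ben}: row = 4, fits → Accepted.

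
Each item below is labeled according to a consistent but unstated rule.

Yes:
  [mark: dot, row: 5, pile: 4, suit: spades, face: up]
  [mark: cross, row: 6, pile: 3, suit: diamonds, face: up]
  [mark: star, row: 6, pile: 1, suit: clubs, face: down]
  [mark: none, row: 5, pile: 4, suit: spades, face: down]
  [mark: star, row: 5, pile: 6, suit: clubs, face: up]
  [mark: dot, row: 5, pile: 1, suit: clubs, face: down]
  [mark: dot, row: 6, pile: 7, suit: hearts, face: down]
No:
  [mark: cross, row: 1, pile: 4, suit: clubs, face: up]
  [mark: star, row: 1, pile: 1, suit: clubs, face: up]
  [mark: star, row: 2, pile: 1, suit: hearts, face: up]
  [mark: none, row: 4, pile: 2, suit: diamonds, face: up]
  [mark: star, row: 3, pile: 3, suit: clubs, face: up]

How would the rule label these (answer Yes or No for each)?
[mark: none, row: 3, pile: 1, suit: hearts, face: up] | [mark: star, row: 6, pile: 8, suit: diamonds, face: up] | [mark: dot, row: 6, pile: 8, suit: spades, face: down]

No, Yes, Yes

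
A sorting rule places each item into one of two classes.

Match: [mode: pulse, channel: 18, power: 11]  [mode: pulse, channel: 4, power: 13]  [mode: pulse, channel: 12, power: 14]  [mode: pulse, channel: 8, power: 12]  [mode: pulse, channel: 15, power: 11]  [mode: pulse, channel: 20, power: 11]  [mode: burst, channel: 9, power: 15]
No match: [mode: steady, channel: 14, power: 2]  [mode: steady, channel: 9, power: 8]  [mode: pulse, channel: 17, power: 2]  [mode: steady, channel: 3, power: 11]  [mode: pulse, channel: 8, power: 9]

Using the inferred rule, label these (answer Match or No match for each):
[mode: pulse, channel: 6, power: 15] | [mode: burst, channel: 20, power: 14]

The common property of the 'Match' items is: power ≥ 11 AND channel ≥ 4. No 'No match' item has it.
[mode: pulse, channel: 6, power: 15]: power = 15, channel = 6 — has this property, so Match.
[mode: burst, channel: 20, power: 14]: power = 14, channel = 20 — has this property, so Match.

Match, Match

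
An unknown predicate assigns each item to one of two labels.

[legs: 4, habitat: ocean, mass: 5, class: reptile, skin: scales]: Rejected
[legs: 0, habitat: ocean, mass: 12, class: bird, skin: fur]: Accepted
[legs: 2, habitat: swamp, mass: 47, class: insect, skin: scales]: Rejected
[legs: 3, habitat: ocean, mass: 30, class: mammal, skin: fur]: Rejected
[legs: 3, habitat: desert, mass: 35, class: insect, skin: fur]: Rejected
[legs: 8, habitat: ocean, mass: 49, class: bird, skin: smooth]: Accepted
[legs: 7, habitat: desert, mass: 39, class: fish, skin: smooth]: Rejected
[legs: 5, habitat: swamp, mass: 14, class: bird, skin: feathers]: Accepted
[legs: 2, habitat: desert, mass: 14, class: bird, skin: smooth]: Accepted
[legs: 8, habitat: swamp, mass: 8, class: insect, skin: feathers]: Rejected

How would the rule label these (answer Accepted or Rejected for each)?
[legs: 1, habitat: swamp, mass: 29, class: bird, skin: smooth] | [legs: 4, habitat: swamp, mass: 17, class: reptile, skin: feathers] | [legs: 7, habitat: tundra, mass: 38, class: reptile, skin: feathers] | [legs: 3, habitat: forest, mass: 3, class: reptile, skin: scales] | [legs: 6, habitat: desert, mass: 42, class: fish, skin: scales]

One predicate separates the groups cleanly: class is bird.

Accepted, Rejected, Rejected, Rejected, Rejected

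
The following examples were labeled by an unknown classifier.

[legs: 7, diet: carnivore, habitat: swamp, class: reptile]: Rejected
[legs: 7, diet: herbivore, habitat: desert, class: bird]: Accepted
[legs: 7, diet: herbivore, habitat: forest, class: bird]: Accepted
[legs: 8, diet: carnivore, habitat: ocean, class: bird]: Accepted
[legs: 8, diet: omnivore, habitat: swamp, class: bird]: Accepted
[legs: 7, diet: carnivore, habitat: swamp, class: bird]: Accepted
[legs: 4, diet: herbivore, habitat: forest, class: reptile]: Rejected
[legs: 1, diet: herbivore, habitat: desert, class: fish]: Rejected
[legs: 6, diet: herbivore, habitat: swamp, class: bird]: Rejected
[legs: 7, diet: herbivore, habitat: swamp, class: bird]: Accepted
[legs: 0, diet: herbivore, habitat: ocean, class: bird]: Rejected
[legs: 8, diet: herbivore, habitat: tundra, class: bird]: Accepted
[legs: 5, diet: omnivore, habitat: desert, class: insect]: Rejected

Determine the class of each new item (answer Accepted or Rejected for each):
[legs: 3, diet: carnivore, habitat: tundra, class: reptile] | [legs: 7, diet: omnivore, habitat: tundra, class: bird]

A rule that fits every label: class is bird AND legs ≥ 7 — true of each 'Accepted' example, false of each 'Rejected' one.

Rejected, Accepted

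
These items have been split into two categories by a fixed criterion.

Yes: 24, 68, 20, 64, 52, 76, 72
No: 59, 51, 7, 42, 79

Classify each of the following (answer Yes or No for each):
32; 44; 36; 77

Yes, Yes, Yes, No

A rule that fits every label: multiple of 4 — true of each 'Yes' example, false of each 'No' one.
32: Yes (32 = 4·8).
44: Yes (44 = 4·11).
36: Yes (36 = 4·9).
77: No (77 = 4·19 + 1).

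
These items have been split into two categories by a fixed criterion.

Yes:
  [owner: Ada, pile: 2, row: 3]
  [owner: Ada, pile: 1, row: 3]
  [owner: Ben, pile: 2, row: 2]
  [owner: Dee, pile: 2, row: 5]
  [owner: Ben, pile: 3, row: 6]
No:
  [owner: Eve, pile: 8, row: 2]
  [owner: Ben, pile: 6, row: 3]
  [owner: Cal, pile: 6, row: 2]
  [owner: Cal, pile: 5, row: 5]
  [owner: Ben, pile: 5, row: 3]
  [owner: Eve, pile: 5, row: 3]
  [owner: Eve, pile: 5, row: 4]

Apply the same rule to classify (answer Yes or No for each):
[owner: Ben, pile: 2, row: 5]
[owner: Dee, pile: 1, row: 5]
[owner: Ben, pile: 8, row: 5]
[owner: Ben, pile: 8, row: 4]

Yes, Yes, No, No

'Yes' ⟺ pile ≤ 3.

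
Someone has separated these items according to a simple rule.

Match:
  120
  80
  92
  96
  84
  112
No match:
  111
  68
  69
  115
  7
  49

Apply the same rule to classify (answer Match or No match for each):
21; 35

No match, No match

The simplest hypothesis consistent with all the labels is: even AND at least 69.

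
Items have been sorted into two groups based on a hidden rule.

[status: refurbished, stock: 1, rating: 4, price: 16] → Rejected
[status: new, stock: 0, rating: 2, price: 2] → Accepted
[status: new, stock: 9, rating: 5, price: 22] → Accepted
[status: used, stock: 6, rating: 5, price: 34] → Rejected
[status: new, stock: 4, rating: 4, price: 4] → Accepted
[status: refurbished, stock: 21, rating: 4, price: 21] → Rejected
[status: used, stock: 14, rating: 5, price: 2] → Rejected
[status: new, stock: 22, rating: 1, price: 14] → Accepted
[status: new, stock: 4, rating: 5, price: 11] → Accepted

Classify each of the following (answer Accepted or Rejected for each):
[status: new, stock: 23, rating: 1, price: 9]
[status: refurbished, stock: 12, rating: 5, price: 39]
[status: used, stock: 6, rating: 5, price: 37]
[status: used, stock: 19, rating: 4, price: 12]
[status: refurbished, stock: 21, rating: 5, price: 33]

The common property of the 'Accepted' items is: status is new. No 'Rejected' item has it.
[status: new, stock: 23, rating: 1, price: 9]: status is new — checks out, so Accepted. [status: refurbished, stock: 12, rating: 5, price: 39]: status is refurbished — fails this test, so Rejected. [status: used, stock: 6, rating: 5, price: 37]: status is used — fails this test, so Rejected. [status: used, stock: 19, rating: 4, price: 12]: status is used — fails this test, so Rejected. [status: refurbished, stock: 21, rating: 5, price: 33]: status is refurbished — fails this test, so Rejected.

Accepted, Rejected, Rejected, Rejected, Rejected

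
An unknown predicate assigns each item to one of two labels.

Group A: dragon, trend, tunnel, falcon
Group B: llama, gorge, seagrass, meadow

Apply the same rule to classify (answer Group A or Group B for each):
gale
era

Group B, Group B

Checking candidate rules against both groups, what survives is: contains 'n'.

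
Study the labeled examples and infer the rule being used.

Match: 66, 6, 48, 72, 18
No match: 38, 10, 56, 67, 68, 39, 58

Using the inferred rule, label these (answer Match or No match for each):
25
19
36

No match, No match, Match

Looking at the examples, the only property every 'Match' case has and every 'No match' case lacks is: multiple of 6.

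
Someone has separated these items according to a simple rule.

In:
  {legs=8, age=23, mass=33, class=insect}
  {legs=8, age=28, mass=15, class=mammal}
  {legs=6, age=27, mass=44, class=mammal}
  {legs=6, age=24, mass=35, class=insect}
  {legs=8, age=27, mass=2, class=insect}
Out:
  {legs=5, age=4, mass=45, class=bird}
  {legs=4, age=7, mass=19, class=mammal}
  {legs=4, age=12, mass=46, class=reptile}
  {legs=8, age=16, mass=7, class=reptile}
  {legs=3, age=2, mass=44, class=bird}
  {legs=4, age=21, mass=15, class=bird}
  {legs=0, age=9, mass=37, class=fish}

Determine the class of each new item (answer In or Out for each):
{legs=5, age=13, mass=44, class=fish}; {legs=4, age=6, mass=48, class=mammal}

Out, Out

All 'In' examples share one property — age ≥ 23 — and every 'Out' example lacks it.
{legs=5, age=13, mass=44, class=fish}: age = 13 — fails the rule, so Out. {legs=4, age=6, mass=48, class=mammal}: age = 6 — fails the rule, so Out.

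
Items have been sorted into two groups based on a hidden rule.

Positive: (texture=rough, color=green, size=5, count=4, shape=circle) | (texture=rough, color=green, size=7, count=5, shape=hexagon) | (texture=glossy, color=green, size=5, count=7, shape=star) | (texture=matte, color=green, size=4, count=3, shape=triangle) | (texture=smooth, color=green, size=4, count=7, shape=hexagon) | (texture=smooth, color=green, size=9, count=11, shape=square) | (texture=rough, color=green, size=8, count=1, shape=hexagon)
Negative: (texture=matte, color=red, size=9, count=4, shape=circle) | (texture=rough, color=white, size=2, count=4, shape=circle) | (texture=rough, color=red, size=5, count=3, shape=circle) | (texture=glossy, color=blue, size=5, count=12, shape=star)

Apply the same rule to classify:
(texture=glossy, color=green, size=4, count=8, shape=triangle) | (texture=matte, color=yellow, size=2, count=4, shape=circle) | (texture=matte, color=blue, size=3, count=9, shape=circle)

Positive, Negative, Negative

The common property of the 'Positive' items is: color is green. No 'Negative' item has it.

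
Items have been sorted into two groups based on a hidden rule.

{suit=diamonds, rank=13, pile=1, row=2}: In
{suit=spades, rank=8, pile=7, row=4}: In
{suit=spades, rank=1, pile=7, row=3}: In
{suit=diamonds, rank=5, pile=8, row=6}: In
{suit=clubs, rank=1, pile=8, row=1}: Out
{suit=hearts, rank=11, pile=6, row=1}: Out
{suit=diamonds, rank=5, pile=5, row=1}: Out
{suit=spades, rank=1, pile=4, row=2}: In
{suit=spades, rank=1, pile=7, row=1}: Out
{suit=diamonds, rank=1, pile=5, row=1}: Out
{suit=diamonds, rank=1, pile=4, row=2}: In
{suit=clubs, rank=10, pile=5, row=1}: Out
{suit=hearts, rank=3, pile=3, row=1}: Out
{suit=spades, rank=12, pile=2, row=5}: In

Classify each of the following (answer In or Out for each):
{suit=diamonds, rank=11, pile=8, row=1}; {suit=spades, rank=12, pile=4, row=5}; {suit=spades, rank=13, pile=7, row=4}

The rule appears to be: row ≥ 2.
{suit=diamonds, rank=11, pile=8, row=1}: row = 1, fails the rule → Out.
{suit=spades, rank=12, pile=4, row=5}: row = 5, has this property → In.
{suit=spades, rank=13, pile=7, row=4}: row = 4, has this property → In.

Out, In, In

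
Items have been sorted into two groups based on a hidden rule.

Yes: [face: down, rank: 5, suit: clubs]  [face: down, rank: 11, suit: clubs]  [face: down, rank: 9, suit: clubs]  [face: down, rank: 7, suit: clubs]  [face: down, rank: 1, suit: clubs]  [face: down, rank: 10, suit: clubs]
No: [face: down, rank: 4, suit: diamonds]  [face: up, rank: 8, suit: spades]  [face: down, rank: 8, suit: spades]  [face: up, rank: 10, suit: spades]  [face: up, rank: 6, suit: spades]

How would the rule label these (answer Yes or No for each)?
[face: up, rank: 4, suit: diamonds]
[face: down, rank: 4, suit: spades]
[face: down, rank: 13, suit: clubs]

No, No, Yes

Comparing the two groups points to one rule — suit is clubs.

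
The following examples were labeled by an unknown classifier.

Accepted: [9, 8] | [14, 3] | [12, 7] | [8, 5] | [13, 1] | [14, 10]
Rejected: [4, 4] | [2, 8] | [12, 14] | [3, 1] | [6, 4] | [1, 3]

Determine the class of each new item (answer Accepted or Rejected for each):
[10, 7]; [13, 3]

'Accepted' ⟺ first > second AND sum ≥ 13.

Accepted, Accepted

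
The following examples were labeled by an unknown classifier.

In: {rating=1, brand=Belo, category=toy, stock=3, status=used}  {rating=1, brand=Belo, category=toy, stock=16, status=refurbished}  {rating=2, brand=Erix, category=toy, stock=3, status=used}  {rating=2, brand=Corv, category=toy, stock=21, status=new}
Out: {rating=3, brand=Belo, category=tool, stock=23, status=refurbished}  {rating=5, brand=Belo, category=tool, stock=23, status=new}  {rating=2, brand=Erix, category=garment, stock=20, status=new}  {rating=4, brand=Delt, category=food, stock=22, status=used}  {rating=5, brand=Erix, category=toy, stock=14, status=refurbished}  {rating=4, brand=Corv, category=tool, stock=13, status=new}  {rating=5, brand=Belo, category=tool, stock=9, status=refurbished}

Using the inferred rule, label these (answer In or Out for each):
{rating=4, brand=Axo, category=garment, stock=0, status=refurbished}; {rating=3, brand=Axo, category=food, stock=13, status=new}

Out, Out

The common property of the 'In' items is: category is toy AND rating ≤ 2. No 'Out' item has it.
{rating=4, brand=Axo, category=garment, stock=0, status=refurbished}: Out (category is garment, rating = 4).
{rating=3, brand=Axo, category=food, stock=13, status=new}: Out (category is food, rating = 3).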